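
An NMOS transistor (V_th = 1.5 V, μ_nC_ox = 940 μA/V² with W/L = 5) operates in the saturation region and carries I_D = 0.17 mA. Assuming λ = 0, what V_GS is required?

V_GS = 1.77 V

k_n = μ_nC_ox · (W/L) = 4.7 mA/V².
In saturation I_D = ½ k_n (V_GS − V_th)², so V_GS − V_th = √(2 I_D / k_n) = √(2 × 0.17 / 4.7) = 0.269 V.
V_GS = 1.5 + 0.269 = 1.77 V.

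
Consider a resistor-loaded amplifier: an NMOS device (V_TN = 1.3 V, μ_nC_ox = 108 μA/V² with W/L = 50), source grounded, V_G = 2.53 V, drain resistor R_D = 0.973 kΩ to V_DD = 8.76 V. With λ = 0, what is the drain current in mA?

V_GS = V_G = 2.53 V, so V_ov = 2.53 − 1.3 = 1.23 V.
k_n = μ_nC_ox · (W/L) = 5.4 mA/V².
Assume saturation: I_D = ½ k_n V_ov² = 0.5 × 5.4 × 1.23² = 4.08 mA, giving V_DS = V_DD − I_D R_D = 8.76 − 4.08 × 0.973 = 4.79 V.
V_DS = 4.79 V ≥ V_ov = 1.23 V, confirming saturation.

I_D = 4.08 mA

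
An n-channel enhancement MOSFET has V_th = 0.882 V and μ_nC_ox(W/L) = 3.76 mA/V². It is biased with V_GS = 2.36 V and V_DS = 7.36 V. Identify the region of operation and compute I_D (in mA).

V_ov = V_GS − V_th = 2.36 − 0.882 = 1.48 V.
Since V_DS = 7.36 V ≥ V_ov = 1.48 V, the device is in saturation.
I_D = ½ k_n V_ov² = 0.5 × 3.76 × 1.48² = 4.11 mA.

Saturation; I_D = 4.11 mA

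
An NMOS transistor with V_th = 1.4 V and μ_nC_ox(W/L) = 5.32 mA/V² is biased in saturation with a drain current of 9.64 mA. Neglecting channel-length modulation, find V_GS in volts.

V_GS = 3.30 V

In saturation I_D = ½ k_n (V_GS − V_th)², so V_GS − V_th = √(2 I_D / k_n) = √(2 × 9.64 / 5.32) = 1.9 V.
V_GS = 1.4 + 1.9 = 3.3 V.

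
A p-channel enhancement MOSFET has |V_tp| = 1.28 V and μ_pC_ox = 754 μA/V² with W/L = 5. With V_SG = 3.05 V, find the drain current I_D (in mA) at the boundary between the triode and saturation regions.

At the boundary V_SD = V_ov = V_SG − |V_tp| = 3.05 − 1.28 = 1.77 V.
k_p = μ_pC_ox · (W/L) = 3.77 mA/V².
I_D = ½ k_p V_ov² = 0.5 × 3.77 × 1.77² = 5.91 mA.

I_D = 5.91 mA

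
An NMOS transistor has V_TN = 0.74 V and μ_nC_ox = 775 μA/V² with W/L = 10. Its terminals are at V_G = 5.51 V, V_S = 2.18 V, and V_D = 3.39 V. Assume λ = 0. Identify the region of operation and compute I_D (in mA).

Triode; I_D = 18.6 mA

V_GS = V_G − V_S = 5.51 − 2.18 = 3.33 V; V_DS = V_D − V_S = 3.39 − 2.18 = 1.21 V.
k_n = μ_nC_ox · (W/L) = 7.75 mA/V².
V_ov = V_GS − V_TN = 3.33 − 0.74 = 2.59 V.
Since V_DS = 1.21 V < V_ov = 2.59 V, the device is in the triode region.
I_D = k_n [V_ov · V_DS − ½ V_DS²] = 7.75 × [2.59 × 1.21 − 0.5 × 1.21²] = 18.6 mA.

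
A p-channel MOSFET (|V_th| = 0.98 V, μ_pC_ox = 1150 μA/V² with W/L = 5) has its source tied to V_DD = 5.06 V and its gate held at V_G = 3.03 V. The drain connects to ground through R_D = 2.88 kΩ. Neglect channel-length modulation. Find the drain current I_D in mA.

V_SG = V_DD − V_G = 5.06 − 3.03 = 2.03 V, so V_ov = 2.03 − 0.98 = 1.05 V.
k_p = μ_pC_ox · (W/L) = 5.75 mA/V².
Assume saturation: I_D = ½ k_p V_ov² = 0.5 × 5.75 × 1.05² = 3.17 mA, giving V_SD = V_DD − I_D R_D = 5.06 − 3.17 × 2.88 = -4.07 V.
But -4.07 V < V_ov = 1.05 V, so the device is actually in triode.
In triode I_D = k_p[V_ov V_SD − ½ V_SD²] and I_D = (V_DD − V_SD)/R_D. Equating: 8.28 V_SD² − 18.39 V_SD + 5.06 = 0, giving V_SD = 0.322 V (the root below V_ov).
I_D = (5.06 − 0.322) / 2.88 = 1.65 mA.

I_D = 1.65 mA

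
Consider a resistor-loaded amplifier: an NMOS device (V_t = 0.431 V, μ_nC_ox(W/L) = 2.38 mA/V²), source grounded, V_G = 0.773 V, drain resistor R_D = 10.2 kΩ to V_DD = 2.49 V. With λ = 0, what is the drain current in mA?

I_D = 0.139 mA

V_GS = V_G = 0.773 V, so V_ov = 0.773 − 0.431 = 0.342 V.
Assume saturation: I_D = ½ k_n V_ov² = 0.5 × 2.38 × 0.342² = 0.139 mA, giving V_DS = V_DD − I_D R_D = 2.49 − 0.139 × 10.2 = 1.07 V.
V_DS = 1.07 V ≥ V_ov = 0.342 V, confirming saturation.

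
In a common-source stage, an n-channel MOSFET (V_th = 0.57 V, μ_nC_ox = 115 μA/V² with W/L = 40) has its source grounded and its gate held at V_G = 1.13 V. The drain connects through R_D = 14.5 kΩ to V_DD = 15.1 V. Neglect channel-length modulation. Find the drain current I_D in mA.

I_D = 0.721 mA

V_GS = V_G = 1.13 V, so V_ov = 1.13 − 0.57 = 0.56 V.
k_n = μ_nC_ox · (W/L) = 4.6 mA/V².
Assume saturation: I_D = ½ k_n V_ov² = 0.5 × 4.6 × 0.56² = 0.721 mA, giving V_DS = V_DD − I_D R_D = 15.1 − 0.721 × 14.5 = 4.64 V.
V_DS = 4.64 V ≥ V_ov = 0.56 V, confirming saturation.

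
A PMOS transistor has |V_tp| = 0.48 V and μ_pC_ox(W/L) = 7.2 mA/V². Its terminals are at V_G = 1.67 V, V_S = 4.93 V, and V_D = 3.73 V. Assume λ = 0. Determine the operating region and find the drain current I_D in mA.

V_SG = V_S − V_G = 4.93 − 1.67 = 3.26 V; V_SD = V_S − V_D = 4.93 − 3.73 = 1.2 V.
V_ov = V_SG − |V_tp| = 3.26 − 0.48 = 2.78 V.
Since V_SD = 1.2 V < V_ov = 2.78 V, the device is in the triode region.
I_D = k_p [V_ov · V_SD − ½ V_SD²] = 7.2 × [2.78 × 1.2 − 0.5 × 1.2²] = 18.8 mA.

Triode; I_D = 18.8 mA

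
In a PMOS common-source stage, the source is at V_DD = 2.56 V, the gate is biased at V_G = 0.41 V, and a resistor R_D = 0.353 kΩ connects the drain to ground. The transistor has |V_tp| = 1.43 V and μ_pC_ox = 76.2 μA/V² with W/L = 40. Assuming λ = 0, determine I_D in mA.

I_D = 0.790 mA

V_SG = V_DD − V_G = 2.56 − 0.41 = 2.15 V, so V_ov = 2.15 − 1.43 = 0.72 V.
k_p = μ_pC_ox · (W/L) = 3.048 mA/V².
Assume saturation: I_D = ½ k_p V_ov² = 0.5 × 3.048 × 0.72² = 0.79 mA, giving V_SD = V_DD − I_D R_D = 2.56 − 0.79 × 0.353 = 2.28 V.
V_SD = 2.28 V ≥ V_ov = 0.72 V, confirming saturation.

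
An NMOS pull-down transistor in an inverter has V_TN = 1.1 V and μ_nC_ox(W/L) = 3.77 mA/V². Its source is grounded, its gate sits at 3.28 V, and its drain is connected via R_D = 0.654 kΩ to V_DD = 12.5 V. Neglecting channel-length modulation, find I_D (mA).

I_D = 8.96 mA

V_GS = V_G = 3.28 V, so V_ov = 3.28 − 1.1 = 2.18 V.
Assume saturation: I_D = ½ k_n V_ov² = 0.5 × 3.77 × 2.18² = 8.96 mA, giving V_DS = V_DD − I_D R_D = 12.5 − 8.96 × 0.654 = 6.64 V.
V_DS = 6.64 V ≥ V_ov = 2.18 V, confirming saturation.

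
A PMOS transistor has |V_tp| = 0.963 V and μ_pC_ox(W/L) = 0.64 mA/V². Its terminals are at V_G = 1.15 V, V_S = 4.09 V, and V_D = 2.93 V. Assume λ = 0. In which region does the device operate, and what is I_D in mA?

V_SG = V_S − V_G = 4.09 − 1.15 = 2.94 V; V_SD = V_S − V_D = 4.09 − 2.93 = 1.16 V.
V_ov = V_SG − |V_tp| = 2.94 − 0.963 = 1.98 V.
Since V_SD = 1.16 V < V_ov = 1.98 V, the device is in the triode region.
I_D = k_p [V_ov · V_SD − ½ V_SD²] = 0.64 × [1.98 × 1.16 − 0.5 × 1.16²] = 1.04 mA.

Triode; I_D = 1.04 mA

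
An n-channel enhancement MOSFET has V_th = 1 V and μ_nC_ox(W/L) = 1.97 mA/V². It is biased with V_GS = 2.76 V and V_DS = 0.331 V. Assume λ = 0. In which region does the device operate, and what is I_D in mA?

Triode; I_D = 1.04 mA

V_ov = V_GS − V_th = 2.76 − 1 = 1.76 V.
Since V_DS = 0.331 V < V_ov = 1.76 V, the device is in the triode region.
I_D = k_n [V_ov · V_DS − ½ V_DS²] = 1.97 × [1.76 × 0.331 − 0.5 × 0.331²] = 1.04 mA.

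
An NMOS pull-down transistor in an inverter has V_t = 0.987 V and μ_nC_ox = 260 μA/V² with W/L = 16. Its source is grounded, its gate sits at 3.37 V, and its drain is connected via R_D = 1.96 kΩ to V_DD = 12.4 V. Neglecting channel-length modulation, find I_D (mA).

I_D = 5.97 mA

V_GS = V_G = 3.37 V, so V_ov = 3.37 − 0.987 = 2.38 V.
k_n = μ_nC_ox · (W/L) = 4.16 mA/V².
Assume saturation: I_D = ½ k_n V_ov² = 0.5 × 4.16 × 2.38² = 11.8 mA, giving V_DS = V_DD − I_D R_D = 12.4 − 11.8 × 1.96 = -10.8 V.
But -10.8 V < V_ov = 2.38 V, so the device is actually in triode.
In triode I_D = k_n[V_ov V_DS − ½ V_DS²] and I_D = (V_DD − V_DS)/R_D. Equating: 4.08 V_DS² − 20.43 V_DS + 12.4 = 0, giving V_DS = 0.707 V (the root below V_ov).
I_D = (12.4 − 0.707) / 1.96 = 5.97 mA.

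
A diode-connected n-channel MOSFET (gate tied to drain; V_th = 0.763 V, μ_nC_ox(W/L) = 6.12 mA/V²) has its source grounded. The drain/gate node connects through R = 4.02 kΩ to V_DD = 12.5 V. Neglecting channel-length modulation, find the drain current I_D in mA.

With gate tied to drain, V_GS = V_DS ≥ V_GS − V_th, so the device is in saturation.
KCL at the drain: ½ k_n (V_GS − V_th)² = (V_DD − V_GS)/R.
Let x = V_GS − 0.763. Then 12.3 x² + x − 11.74 = 0, giving x = 0.937 V (positive root), so V_GS = 1.7 V.
I_D = (V_DD − V_GS)/R = (12.5 − 1.7) / 4.02 = 2.69 mA.

I_D = 2.69 mA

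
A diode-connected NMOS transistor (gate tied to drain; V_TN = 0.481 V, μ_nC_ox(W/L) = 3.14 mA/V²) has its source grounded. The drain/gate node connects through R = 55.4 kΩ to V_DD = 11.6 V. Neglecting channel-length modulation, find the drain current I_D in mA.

With gate tied to drain, V_GS = V_DS ≥ V_GS − V_TN, so the device is in saturation.
KCL at the drain: ½ k_n (V_GS − V_TN)² = (V_DD − V_GS)/R.
Let x = V_GS − 0.481. Then 87 x² + x − 11.12 = 0, giving x = 0.352 V (positive root), so V_GS = 0.833 V.
I_D = (V_DD − V_GS)/R = (11.6 − 0.833) / 55.4 = 0.194 mA.

I_D = 0.194 mA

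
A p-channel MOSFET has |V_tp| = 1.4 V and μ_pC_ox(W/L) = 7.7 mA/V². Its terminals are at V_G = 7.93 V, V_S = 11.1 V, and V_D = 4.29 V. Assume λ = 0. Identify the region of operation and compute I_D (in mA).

Saturation; I_D = 12.1 mA

V_SG = V_S − V_G = 11.1 − 7.93 = 3.17 V; V_SD = V_S − V_D = 11.1 − 4.29 = 6.81 V.
V_ov = V_SG − |V_tp| = 3.17 − 1.4 = 1.77 V.
Since V_SD = 6.81 V ≥ V_ov = 1.77 V, the device is in saturation.
I_D = ½ k_p V_ov² = 0.5 × 7.7 × 1.77² = 12.1 mA.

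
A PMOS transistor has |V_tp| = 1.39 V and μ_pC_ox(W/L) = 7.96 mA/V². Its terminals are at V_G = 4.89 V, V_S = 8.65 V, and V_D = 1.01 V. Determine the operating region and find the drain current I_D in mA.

Saturation; I_D = 22.4 mA

V_SG = V_S − V_G = 8.65 − 4.89 = 3.76 V; V_SD = V_S − V_D = 8.65 − 1.01 = 7.64 V.
V_ov = V_SG − |V_tp| = 3.76 − 1.39 = 2.37 V.
Since V_SD = 7.64 V ≥ V_ov = 2.37 V, the device is in saturation.
I_D = ½ k_p V_ov² = 0.5 × 7.96 × 2.37² = 22.4 mA.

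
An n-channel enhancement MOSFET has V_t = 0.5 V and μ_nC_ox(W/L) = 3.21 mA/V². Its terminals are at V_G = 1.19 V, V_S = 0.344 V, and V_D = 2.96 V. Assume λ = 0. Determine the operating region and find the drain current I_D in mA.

V_GS = V_G − V_S = 1.19 − 0.344 = 0.846 V; V_DS = V_D − V_S = 2.96 − 0.344 = 2.62 V.
V_ov = V_GS − V_t = 0.846 − 0.5 = 0.346 V.
Since V_DS = 2.62 V ≥ V_ov = 0.346 V, the device is in saturation.
I_D = ½ k_n V_ov² = 0.5 × 3.21 × 0.346² = 0.192 mA.

Saturation; I_D = 0.192 mA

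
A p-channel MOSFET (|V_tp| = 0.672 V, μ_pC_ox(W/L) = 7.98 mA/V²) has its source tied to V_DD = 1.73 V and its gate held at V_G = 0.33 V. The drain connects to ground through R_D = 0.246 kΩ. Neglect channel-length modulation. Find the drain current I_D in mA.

V_SG = V_DD − V_G = 1.73 − 0.33 = 1.4 V, so V_ov = 1.4 − 0.672 = 0.728 V.
Assume saturation: I_D = ½ k_p V_ov² = 0.5 × 7.98 × 0.728² = 2.11 mA, giving V_SD = V_DD − I_D R_D = 1.73 − 2.11 × 0.246 = 1.21 V.
V_SD = 1.21 V ≥ V_ov = 0.728 V, confirming saturation.

I_D = 2.11 mA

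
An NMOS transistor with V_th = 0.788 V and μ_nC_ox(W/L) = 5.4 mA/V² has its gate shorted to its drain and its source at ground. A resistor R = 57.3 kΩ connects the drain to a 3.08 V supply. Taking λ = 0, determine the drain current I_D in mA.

I_D = 0.0379 mA

With gate tied to drain, V_GS = V_DS ≥ V_GS − V_th, so the device is in saturation.
KCL at the drain: ½ k_n (V_GS − V_th)² = (V_DD − V_GS)/R.
Let x = V_GS − 0.788. Then 155 x² + x − 2.292 = 0, giving x = 0.119 V (positive root), so V_GS = 0.907 V.
I_D = (V_DD − V_GS)/R = (3.08 − 0.907) / 57.3 = 0.0379 mA.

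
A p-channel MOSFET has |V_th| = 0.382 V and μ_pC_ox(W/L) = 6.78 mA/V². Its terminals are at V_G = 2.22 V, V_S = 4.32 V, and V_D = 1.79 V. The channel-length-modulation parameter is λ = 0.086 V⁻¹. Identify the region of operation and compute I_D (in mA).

Saturation; I_D = 12.2 mA

V_SG = V_S − V_G = 4.32 − 2.22 = 2.1 V; V_SD = V_S − V_D = 4.32 − 1.79 = 2.53 V.
V_ov = V_SG − |V_th| = 2.1 − 0.382 = 1.72 V.
Since V_SD = 2.53 V ≥ V_ov = 1.72 V, the device is in saturation.
I_D = ½ k_p V_ov² (1 + λ V_SD) = 0.5 × 6.78 × 1.72² × (1 + 0.086 × 2.53) = 12.2 mA.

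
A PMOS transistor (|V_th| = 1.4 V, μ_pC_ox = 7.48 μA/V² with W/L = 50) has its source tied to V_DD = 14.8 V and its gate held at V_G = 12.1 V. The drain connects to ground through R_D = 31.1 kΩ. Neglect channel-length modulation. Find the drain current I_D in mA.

V_SG = V_DD − V_G = 14.8 − 12.1 = 2.7 V, so V_ov = 2.7 − 1.4 = 1.3 V.
k_p = μ_pC_ox · (W/L) = 0.374 mA/V².
Assume saturation: I_D = ½ k_p V_ov² = 0.5 × 0.374 × 1.3² = 0.316 mA, giving V_SD = V_DD − I_D R_D = 14.8 − 0.316 × 31.1 = 4.97 V.
V_SD = 4.97 V ≥ V_ov = 1.3 V, confirming saturation.

I_D = 0.316 mA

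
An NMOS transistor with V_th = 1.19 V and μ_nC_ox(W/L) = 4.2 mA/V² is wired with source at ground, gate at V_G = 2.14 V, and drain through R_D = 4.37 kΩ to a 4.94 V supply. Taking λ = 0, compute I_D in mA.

I_D = 1.06 mA

V_GS = V_G = 2.14 V, so V_ov = 2.14 − 1.19 = 0.95 V.
Assume saturation: I_D = ½ k_n V_ov² = 0.5 × 4.2 × 0.95² = 1.9 mA, giving V_DS = V_DD − I_D R_D = 4.94 − 1.9 × 4.37 = -3.34 V.
But -3.34 V < V_ov = 0.95 V, so the device is actually in triode.
In triode I_D = k_n[V_ov V_DS − ½ V_DS²] and I_D = (V_DD − V_DS)/R_D. Equating: 9.18 V_DS² − 18.44 V_DS + 4.94 = 0, giving V_DS = 0.318 V (the root below V_ov).
I_D = (4.94 − 0.318) / 4.37 = 1.06 mA.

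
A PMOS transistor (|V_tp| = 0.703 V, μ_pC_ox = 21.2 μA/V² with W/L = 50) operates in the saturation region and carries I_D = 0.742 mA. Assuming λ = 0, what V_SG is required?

k_p = μ_pC_ox · (W/L) = 1.06 mA/V².
In saturation I_D = ½ k_p (V_SG − |V_tp|)², so V_SG − |V_tp| = √(2 I_D / k_p) = √(2 × 0.742 / 1.06) = 1.18 V.
V_SG = 0.703 + 1.18 = 1.89 V.

V_SG = 1.89 V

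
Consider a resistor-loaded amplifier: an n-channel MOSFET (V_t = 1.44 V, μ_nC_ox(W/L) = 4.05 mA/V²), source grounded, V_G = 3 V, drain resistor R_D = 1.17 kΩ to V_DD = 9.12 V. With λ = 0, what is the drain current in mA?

V_GS = V_G = 3 V, so V_ov = 3 − 1.44 = 1.56 V.
Assume saturation: I_D = ½ k_n V_ov² = 0.5 × 4.05 × 1.56² = 4.93 mA, giving V_DS = V_DD − I_D R_D = 9.12 − 4.93 × 1.17 = 3.35 V.
V_DS = 3.35 V ≥ V_ov = 1.56 V, confirming saturation.

I_D = 4.93 mA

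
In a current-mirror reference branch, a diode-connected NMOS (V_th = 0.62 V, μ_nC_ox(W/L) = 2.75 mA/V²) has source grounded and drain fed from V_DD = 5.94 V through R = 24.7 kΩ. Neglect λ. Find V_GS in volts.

V_GS = 1.00 V

With gate tied to drain, V_GS = V_DS ≥ V_GS − V_th, so the device is in saturation.
KCL at the drain: ½ k_n (V_GS − V_th)² = (V_DD − V_GS)/R.
Let x = V_GS − 0.62. Then 34 x² + x − 5.32 = 0, giving x = 0.381 V (positive root), so V_GS = 1 V.
I_D = (V_DD − V_GS)/R = (5.94 − 1) / 24.7 = 0.2 mA.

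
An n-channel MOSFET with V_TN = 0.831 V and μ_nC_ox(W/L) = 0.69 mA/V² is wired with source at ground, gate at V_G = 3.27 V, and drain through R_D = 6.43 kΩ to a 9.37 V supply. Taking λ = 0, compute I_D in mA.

I_D = 1.31 mA

V_GS = V_G = 3.27 V, so V_ov = 3.27 − 0.831 = 2.44 V.
Assume saturation: I_D = ½ k_n V_ov² = 0.5 × 0.69 × 2.44² = 2.05 mA, giving V_DS = V_DD − I_D R_D = 9.37 − 2.05 × 6.43 = -3.83 V.
But -3.83 V < V_ov = 2.44 V, so the device is actually in triode.
In triode I_D = k_n[V_ov V_DS − ½ V_DS²] and I_D = (V_DD − V_DS)/R_D. Equating: 2.22 V_DS² − 11.82 V_DS + 9.37 = 0, giving V_DS = 0.969 V (the root below V_ov).
I_D = (9.37 − 0.969) / 6.43 = 1.31 mA.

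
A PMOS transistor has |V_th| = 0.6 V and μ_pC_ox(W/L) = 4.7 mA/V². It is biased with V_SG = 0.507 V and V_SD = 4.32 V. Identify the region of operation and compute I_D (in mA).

Cutoff; I_D = 0 mA

V_SG = 0.507 V < |V_th| = 0.6 V, so the transistor is in cutoff.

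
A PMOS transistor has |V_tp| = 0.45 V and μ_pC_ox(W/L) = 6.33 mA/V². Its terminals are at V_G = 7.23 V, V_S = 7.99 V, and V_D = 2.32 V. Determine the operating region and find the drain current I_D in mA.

V_SG = V_S − V_G = 7.99 − 7.23 = 0.76 V; V_SD = V_S − V_D = 7.99 − 2.32 = 5.67 V.
V_ov = V_SG − |V_tp| = 0.76 − 0.45 = 0.31 V.
Since V_SD = 5.67 V ≥ V_ov = 0.31 V, the device is in saturation.
I_D = ½ k_p V_ov² = 0.5 × 6.33 × 0.31² = 0.304 mA.

Saturation; I_D = 0.304 mA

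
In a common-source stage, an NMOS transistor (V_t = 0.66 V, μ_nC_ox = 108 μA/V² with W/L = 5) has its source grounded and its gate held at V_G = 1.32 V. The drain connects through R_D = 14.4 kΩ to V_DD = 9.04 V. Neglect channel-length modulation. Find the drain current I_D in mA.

I_D = 0.118 mA

V_GS = V_G = 1.32 V, so V_ov = 1.32 − 0.66 = 0.66 V.
k_n = μ_nC_ox · (W/L) = 0.54 mA/V².
Assume saturation: I_D = ½ k_n V_ov² = 0.5 × 0.54 × 0.66² = 0.118 mA, giving V_DS = V_DD − I_D R_D = 9.04 − 0.118 × 14.4 = 7.35 V.
V_DS = 7.35 V ≥ V_ov = 0.66 V, confirming saturation.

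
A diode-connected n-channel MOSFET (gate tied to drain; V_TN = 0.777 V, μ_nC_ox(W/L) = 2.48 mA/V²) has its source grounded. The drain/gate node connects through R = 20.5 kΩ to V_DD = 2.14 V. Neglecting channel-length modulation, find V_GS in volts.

With gate tied to drain, V_GS = V_DS ≥ V_GS − V_TN, so the device is in saturation.
KCL at the drain: ½ k_n (V_GS − V_TN)² = (V_DD − V_GS)/R.
Let x = V_GS − 0.777. Then 25.4 x² + x − 1.363 = 0, giving x = 0.213 V (positive root), so V_GS = 0.99 V.
I_D = (V_DD − V_GS)/R = (2.14 − 0.99) / 20.5 = 0.0561 mA.

V_GS = 0.990 V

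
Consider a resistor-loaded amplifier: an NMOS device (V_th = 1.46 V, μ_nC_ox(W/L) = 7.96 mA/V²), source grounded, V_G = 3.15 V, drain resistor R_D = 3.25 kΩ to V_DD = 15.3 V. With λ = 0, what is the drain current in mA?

I_D = 4.59 mA

V_GS = V_G = 3.15 V, so V_ov = 3.15 − 1.46 = 1.69 V.
Assume saturation: I_D = ½ k_n V_ov² = 0.5 × 7.96 × 1.69² = 11.4 mA, giving V_DS = V_DD − I_D R_D = 15.3 − 11.4 × 3.25 = -21.6 V.
But -21.6 V < V_ov = 1.69 V, so the device is actually in triode.
In triode I_D = k_n[V_ov V_DS − ½ V_DS²] and I_D = (V_DD − V_DS)/R_D. Equating: 12.9 V_DS² − 44.72 V_DS + 15.3 = 0, giving V_DS = 0.385 V (the root below V_ov).
I_D = (15.3 − 0.385) / 3.25 = 4.59 mA.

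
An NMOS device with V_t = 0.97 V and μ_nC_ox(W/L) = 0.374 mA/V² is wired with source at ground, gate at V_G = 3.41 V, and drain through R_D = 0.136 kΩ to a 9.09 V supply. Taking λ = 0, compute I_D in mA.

V_GS = V_G = 3.41 V, so V_ov = 3.41 − 0.97 = 2.44 V.
Assume saturation: I_D = ½ k_n V_ov² = 0.5 × 0.374 × 2.44² = 1.11 mA, giving V_DS = V_DD − I_D R_D = 9.09 − 1.11 × 0.136 = 8.94 V.
V_DS = 8.94 V ≥ V_ov = 2.44 V, confirming saturation.

I_D = 1.11 mA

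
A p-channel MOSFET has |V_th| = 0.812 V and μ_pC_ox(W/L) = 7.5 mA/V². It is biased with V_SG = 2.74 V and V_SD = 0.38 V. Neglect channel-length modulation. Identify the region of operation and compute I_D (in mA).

V_ov = V_SG − |V_th| = 2.74 − 0.812 = 1.93 V.
Since V_SD = 0.38 V < V_ov = 1.93 V, the device is in the triode region.
I_D = k_p [V_ov · V_SD − ½ V_SD²] = 7.5 × [1.93 × 0.38 − 0.5 × 0.38²] = 4.95 mA.

Triode; I_D = 4.95 mA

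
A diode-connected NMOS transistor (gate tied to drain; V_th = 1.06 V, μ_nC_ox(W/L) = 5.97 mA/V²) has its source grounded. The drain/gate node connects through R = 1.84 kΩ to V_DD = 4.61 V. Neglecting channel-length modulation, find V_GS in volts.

With gate tied to drain, V_GS = V_DS ≥ V_GS − V_th, so the device is in saturation.
KCL at the drain: ½ k_n (V_GS − V_th)² = (V_DD − V_GS)/R.
Let x = V_GS − 1.06. Then 5.49 x² + x − 3.55 = 0, giving x = 0.718 V (positive root), so V_GS = 1.78 V.
I_D = (V_DD − V_GS)/R = (4.61 − 1.78) / 1.84 = 1.54 mA.

V_GS = 1.78 V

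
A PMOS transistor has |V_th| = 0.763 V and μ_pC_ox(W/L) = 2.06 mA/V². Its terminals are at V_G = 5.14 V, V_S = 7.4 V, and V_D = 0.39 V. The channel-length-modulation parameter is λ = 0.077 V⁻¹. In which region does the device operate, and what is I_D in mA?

V_SG = V_S − V_G = 7.4 − 5.14 = 2.26 V; V_SD = V_S − V_D = 7.4 − 0.39 = 7.01 V.
V_ov = V_SG − |V_th| = 2.26 − 0.763 = 1.5 V.
Since V_SD = 7.01 V ≥ V_ov = 1.5 V, the device is in saturation.
I_D = ½ k_p V_ov² (1 + λ V_SD) = 0.5 × 2.06 × 1.5² × (1 + 0.077 × 7.01) = 3.55 mA.

Saturation; I_D = 3.55 mA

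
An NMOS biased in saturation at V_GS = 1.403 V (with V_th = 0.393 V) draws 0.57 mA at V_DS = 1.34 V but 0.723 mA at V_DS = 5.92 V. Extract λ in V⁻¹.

λ = 0.0636 V⁻¹

With V_GS fixed, I_D ∝ (1 + λ V_DS) in saturation, so I_D2/I_D1 = (1 + λ V_DS2)/(1 + λ V_DS1).
0.723/0.57 = 1.268 = (1 + 5.92 λ)/(1 + 1.34 λ).
Solving: λ (I_D1 V_DS2 − I_D2 V_DS1) = I_D2 − I_D1, so λ = (0.723 − 0.57) / (0.57 × 5.92 − 0.723 × 1.34) = 0.153 / 2.41 = 0.0636 V⁻¹.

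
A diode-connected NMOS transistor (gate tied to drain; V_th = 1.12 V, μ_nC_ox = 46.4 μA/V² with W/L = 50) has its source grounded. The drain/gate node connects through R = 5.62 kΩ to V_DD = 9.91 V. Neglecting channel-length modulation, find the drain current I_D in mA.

With gate tied to drain, V_GS = V_DS ≥ V_GS − V_th, so the device is in saturation.
k_n = μ_nC_ox · (W/L) = 2.32 mA/V².
KCL at the drain: ½ k_n (V_GS − V_th)² = (V_DD − V_GS)/R.
Let x = V_GS − 1.12. Then 6.52 x² + x − 8.79 = 0, giving x = 1.09 V (positive root), so V_GS = 2.21 V.
I_D = (V_DD − V_GS)/R = (9.91 − 2.21) / 5.62 = 1.37 mA.

I_D = 1.37 mA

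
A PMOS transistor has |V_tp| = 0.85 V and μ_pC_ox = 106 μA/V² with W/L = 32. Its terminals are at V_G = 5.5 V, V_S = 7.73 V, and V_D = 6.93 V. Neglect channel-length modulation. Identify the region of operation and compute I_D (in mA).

V_SG = V_S − V_G = 7.73 − 5.5 = 2.23 V; V_SD = V_S − V_D = 7.73 − 6.93 = 0.8 V.
k_p = μ_pC_ox · (W/L) = 3.392 mA/V².
V_ov = V_SG − |V_tp| = 2.23 − 0.85 = 1.38 V.
Since V_SD = 0.8 V < V_ov = 1.38 V, the device is in the triode region.
I_D = k_p [V_ov · V_SD − ½ V_SD²] = 3.392 × [1.38 × 0.8 − 0.5 × 0.8²] = 2.66 mA.

Triode; I_D = 2.66 mA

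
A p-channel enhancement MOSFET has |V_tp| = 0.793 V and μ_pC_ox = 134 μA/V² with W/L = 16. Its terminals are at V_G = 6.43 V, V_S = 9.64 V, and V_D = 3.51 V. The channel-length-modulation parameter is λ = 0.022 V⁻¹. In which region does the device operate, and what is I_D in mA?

V_SG = V_S − V_G = 9.64 − 6.43 = 3.21 V; V_SD = V_S − V_D = 9.64 − 3.51 = 6.13 V.
k_p = μ_pC_ox · (W/L) = 2.144 mA/V².
V_ov = V_SG − |V_tp| = 3.21 − 0.793 = 2.42 V.
Since V_SD = 6.13 V ≥ V_ov = 2.42 V, the device is in saturation.
I_D = ½ k_p V_ov² (1 + λ V_SD) = 0.5 × 2.144 × 2.42² × (1 + 0.022 × 6.13) = 7.11 mA.

Saturation; I_D = 7.11 mA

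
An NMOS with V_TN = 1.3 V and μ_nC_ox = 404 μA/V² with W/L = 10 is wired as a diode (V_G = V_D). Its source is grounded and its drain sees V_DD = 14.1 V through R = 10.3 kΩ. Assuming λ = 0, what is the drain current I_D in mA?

With gate tied to drain, V_GS = V_DS ≥ V_GS − V_TN, so the device is in saturation.
k_n = μ_nC_ox · (W/L) = 4.04 mA/V².
KCL at the drain: ½ k_n (V_GS − V_TN)² = (V_DD − V_GS)/R.
Let x = V_GS − 1.3. Then 20.8 x² + x − 12.8 = 0, giving x = 0.761 V (positive root), so V_GS = 2.06 V.
I_D = (V_DD − V_GS)/R = (14.1 − 2.06) / 10.3 = 1.17 mA.

I_D = 1.17 mA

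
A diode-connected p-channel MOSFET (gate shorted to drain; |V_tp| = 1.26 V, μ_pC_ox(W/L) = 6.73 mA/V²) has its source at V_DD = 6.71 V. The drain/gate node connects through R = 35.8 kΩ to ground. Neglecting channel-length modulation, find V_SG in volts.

V_SG = 1.47 V

With gate tied to drain, V_SG = V_SD ≥ V_SG − |V_tp|, so the device is in saturation.
KCL at the drain: ½ k_p (V_SG − |V_tp|)² = (V_DD − V_SG)/R.
Let x = V_SG − 1.26. Then 120 x² + x − 5.45 = 0, giving x = 0.209 V (positive root), so V_SG = 1.47 V.
I_D = (V_DD − V_SG)/R = (6.71 − 1.47) / 35.8 = 0.146 mA.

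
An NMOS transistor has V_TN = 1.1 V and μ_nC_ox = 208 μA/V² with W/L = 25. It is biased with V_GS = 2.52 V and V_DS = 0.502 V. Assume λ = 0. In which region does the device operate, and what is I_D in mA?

Triode; I_D = 3.05 mA

k_n = μ_nC_ox · (W/L) = 5.2 mA/V².
V_ov = V_GS − V_TN = 2.52 − 1.1 = 1.42 V.
Since V_DS = 0.502 V < V_ov = 1.42 V, the device is in the triode region.
I_D = k_n [V_ov · V_DS − ½ V_DS²] = 5.2 × [1.42 × 0.502 − 0.5 × 0.502²] = 3.05 mA.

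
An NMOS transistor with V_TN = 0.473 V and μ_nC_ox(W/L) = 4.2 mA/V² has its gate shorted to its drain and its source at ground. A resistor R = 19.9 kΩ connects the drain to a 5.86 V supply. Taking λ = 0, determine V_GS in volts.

V_GS = 0.820 V

With gate tied to drain, V_GS = V_DS ≥ V_GS − V_TN, so the device is in saturation.
KCL at the drain: ½ k_n (V_GS − V_TN)² = (V_DD − V_GS)/R.
Let x = V_GS − 0.473. Then 41.8 x² + x − 5.387 = 0, giving x = 0.347 V (positive root), so V_GS = 0.82 V.
I_D = (V_DD − V_GS)/R = (5.86 − 0.82) / 19.9 = 0.253 mA.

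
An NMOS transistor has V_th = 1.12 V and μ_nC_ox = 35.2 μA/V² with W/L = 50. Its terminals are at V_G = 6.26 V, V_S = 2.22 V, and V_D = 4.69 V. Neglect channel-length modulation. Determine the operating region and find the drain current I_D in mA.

Triode; I_D = 7.33 mA

V_GS = V_G − V_S = 6.26 − 2.22 = 4.04 V; V_DS = V_D − V_S = 4.69 − 2.22 = 2.47 V.
k_n = μ_nC_ox · (W/L) = 1.76 mA/V².
V_ov = V_GS − V_th = 4.04 − 1.12 = 2.92 V.
Since V_DS = 2.47 V < V_ov = 2.92 V, the device is in the triode region.
I_D = k_n [V_ov · V_DS − ½ V_DS²] = 1.76 × [2.92 × 2.47 − 0.5 × 2.47²] = 7.33 mA.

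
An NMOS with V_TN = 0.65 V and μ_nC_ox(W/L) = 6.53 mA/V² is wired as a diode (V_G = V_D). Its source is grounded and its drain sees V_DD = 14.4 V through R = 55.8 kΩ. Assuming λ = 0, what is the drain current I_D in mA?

I_D = 0.242 mA

With gate tied to drain, V_GS = V_DS ≥ V_GS − V_TN, so the device is in saturation.
KCL at the drain: ½ k_n (V_GS − V_TN)² = (V_DD − V_GS)/R.
Let x = V_GS − 0.65. Then 182 x² + x − 13.75 = 0, giving x = 0.272 V (positive root), so V_GS = 0.922 V.
I_D = (V_DD − V_GS)/R = (14.4 − 0.922) / 55.8 = 0.242 mA.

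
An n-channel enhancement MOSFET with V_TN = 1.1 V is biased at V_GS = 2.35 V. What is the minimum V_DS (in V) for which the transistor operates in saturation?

The boundary between triode and saturation is V_DS = V_GS − V_TN = V_ov.
V_ov = 2.35 − 1.1 = 1.25 V.

V_DS,sat = 1.25 V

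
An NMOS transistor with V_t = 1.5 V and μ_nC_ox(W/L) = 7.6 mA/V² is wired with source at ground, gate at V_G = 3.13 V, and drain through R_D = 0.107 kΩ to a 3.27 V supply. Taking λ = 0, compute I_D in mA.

V_GS = V_G = 3.13 V, so V_ov = 3.13 − 1.5 = 1.63 V.
Assume saturation: I_D = ½ k_n V_ov² = 0.5 × 7.6 × 1.63² = 10.1 mA, giving V_DS = V_DD − I_D R_D = 3.27 − 10.1 × 0.107 = 2.19 V.
V_DS = 2.19 V ≥ V_ov = 1.63 V, confirming saturation.

I_D = 10.1 mA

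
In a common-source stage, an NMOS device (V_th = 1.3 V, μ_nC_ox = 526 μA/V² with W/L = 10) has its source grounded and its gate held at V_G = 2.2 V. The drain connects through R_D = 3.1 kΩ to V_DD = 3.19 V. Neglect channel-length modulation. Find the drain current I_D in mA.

I_D = 0.954 mA

V_GS = V_G = 2.2 V, so V_ov = 2.2 − 1.3 = 0.9 V.
k_n = μ_nC_ox · (W/L) = 5.26 mA/V².
Assume saturation: I_D = ½ k_n V_ov² = 0.5 × 5.26 × 0.9² = 2.13 mA, giving V_DS = V_DD − I_D R_D = 3.19 − 2.13 × 3.1 = -3.41 V.
But -3.41 V < V_ov = 0.9 V, so the device is actually in triode.
In triode I_D = k_n[V_ov V_DS − ½ V_DS²] and I_D = (V_DD − V_DS)/R_D. Equating: 8.15 V_DS² − 15.68 V_DS + 3.19 = 0, giving V_DS = 0.231 V (the root below V_ov).
I_D = (3.19 − 0.231) / 3.1 = 0.954 mA.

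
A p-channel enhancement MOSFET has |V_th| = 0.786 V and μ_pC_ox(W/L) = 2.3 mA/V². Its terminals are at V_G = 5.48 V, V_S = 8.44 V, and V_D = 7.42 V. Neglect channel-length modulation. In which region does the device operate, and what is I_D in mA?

Triode; I_D = 3.90 mA

V_SG = V_S − V_G = 8.44 − 5.48 = 2.96 V; V_SD = V_S − V_D = 8.44 − 7.42 = 1.02 V.
V_ov = V_SG − |V_th| = 2.96 − 0.786 = 2.17 V.
Since V_SD = 1.02 V < V_ov = 2.17 V, the device is in the triode region.
I_D = k_p [V_ov · V_SD − ½ V_SD²] = 2.3 × [2.17 × 1.02 − 0.5 × 1.02²] = 3.9 mA.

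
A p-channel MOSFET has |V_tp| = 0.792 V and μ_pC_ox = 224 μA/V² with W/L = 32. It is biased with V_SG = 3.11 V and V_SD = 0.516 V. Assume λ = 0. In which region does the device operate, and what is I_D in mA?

k_p = μ_pC_ox · (W/L) = 7.168 mA/V².
V_ov = V_SG − |V_tp| = 3.11 − 0.792 = 2.32 V.
Since V_SD = 0.516 V < V_ov = 2.32 V, the device is in the triode region.
I_D = k_p [V_ov · V_SD − ½ V_SD²] = 7.168 × [2.32 × 0.516 − 0.5 × 0.516²] = 7.62 mA.

Triode; I_D = 7.62 mA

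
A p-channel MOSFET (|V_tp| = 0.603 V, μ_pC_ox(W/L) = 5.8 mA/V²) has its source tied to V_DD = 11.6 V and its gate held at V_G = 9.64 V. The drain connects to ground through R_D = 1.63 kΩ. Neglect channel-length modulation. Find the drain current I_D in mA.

I_D = 5.34 mA

V_SG = V_DD − V_G = 11.6 − 9.64 = 1.96 V, so V_ov = 1.96 − 0.603 = 1.36 V.
Assume saturation: I_D = ½ k_p V_ov² = 0.5 × 5.8 × 1.36² = 5.34 mA, giving V_SD = V_DD − I_D R_D = 11.6 − 5.34 × 1.63 = 2.9 V.
V_SD = 2.9 V ≥ V_ov = 1.36 V, confirming saturation.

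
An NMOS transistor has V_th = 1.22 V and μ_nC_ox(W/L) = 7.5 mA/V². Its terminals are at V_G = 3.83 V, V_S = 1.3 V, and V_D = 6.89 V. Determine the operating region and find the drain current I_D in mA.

Saturation; I_D = 6.44 mA

V_GS = V_G − V_S = 3.83 − 1.3 = 2.53 V; V_DS = V_D − V_S = 6.89 − 1.3 = 5.59 V.
V_ov = V_GS − V_th = 2.53 − 1.22 = 1.31 V.
Since V_DS = 5.59 V ≥ V_ov = 1.31 V, the device is in saturation.
I_D = ½ k_n V_ov² = 0.5 × 7.5 × 1.31² = 6.44 mA.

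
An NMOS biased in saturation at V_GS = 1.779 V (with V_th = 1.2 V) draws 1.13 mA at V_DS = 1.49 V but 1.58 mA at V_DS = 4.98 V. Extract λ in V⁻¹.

λ = 0.137 V⁻¹

With V_GS fixed, I_D ∝ (1 + λ V_DS) in saturation, so I_D2/I_D1 = (1 + λ V_DS2)/(1 + λ V_DS1).
1.58/1.13 = 1.398 = (1 + 4.98 λ)/(1 + 1.49 λ).
Solving: λ (I_D1 V_DS2 − I_D2 V_DS1) = I_D2 − I_D1, so λ = (1.58 − 1.13) / (1.13 × 4.98 − 1.58 × 1.49) = 0.45 / 3.27 = 0.137 V⁻¹.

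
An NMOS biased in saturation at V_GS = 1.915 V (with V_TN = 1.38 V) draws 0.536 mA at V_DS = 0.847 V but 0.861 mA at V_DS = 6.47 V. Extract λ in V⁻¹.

With V_GS fixed, I_D ∝ (1 + λ V_DS) in saturation, so I_D2/I_D1 = (1 + λ V_DS2)/(1 + λ V_DS1).
0.861/0.536 = 1.606 = (1 + 6.47 λ)/(1 + 0.847 λ).
Solving: λ (I_D1 V_DS2 − I_D2 V_DS1) = I_D2 − I_D1, so λ = (0.861 − 0.536) / (0.536 × 6.47 − 0.861 × 0.847) = 0.325 / 2.74 = 0.119 V⁻¹.

λ = 0.119 V⁻¹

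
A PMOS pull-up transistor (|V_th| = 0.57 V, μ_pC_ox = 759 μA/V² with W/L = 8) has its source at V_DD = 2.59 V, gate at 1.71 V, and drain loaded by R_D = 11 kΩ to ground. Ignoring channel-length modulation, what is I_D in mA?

V_SG = V_DD − V_G = 2.59 − 1.71 = 0.88 V, so V_ov = 0.88 − 0.57 = 0.31 V.
k_p = μ_pC_ox · (W/L) = 6.072 mA/V².
Assume saturation: I_D = ½ k_p V_ov² = 0.5 × 6.072 × 0.31² = 0.292 mA, giving V_SD = V_DD − I_D R_D = 2.59 − 0.292 × 11 = -0.619 V.
But -0.619 V < V_ov = 0.31 V, so the device is actually in triode.
In triode I_D = k_p[V_ov V_SD − ½ V_SD²] and I_D = (V_DD − V_SD)/R_D. Equating: 33.4 V_SD² − 21.71 V_SD + 2.59 = 0, giving V_SD = 0.157 V (the root below V_ov).
I_D = (2.59 − 0.157) / 11 = 0.221 mA.

I_D = 0.221 mA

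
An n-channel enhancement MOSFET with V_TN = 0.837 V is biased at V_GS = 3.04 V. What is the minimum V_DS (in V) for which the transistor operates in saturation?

V_DS,sat = 2.20 V

The boundary between triode and saturation is V_DS = V_GS − V_TN = V_ov.
V_ov = 3.04 − 0.837 = 2.2 V.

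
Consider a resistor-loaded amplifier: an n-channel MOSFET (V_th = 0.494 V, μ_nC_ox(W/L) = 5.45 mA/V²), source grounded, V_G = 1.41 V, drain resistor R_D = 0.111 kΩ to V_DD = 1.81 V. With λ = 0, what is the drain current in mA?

V_GS = V_G = 1.41 V, so V_ov = 1.41 − 0.494 = 0.916 V.
Assume saturation: I_D = ½ k_n V_ov² = 0.5 × 5.45 × 0.916² = 2.29 mA, giving V_DS = V_DD − I_D R_D = 1.81 − 2.29 × 0.111 = 1.56 V.
V_DS = 1.56 V ≥ V_ov = 0.916 V, confirming saturation.

I_D = 2.29 mA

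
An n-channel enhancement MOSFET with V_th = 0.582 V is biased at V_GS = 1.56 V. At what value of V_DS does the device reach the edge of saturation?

V_DS,sat = 0.978 V

The boundary between triode and saturation is V_DS = V_GS − V_th = V_ov.
V_ov = 1.56 − 0.582 = 0.978 V.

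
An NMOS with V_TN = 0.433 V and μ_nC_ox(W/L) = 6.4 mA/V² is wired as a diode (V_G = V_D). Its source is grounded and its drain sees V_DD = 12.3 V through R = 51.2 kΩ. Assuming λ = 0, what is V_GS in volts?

With gate tied to drain, V_GS = V_DS ≥ V_GS − V_TN, so the device is in saturation.
KCL at the drain: ½ k_n (V_GS − V_TN)² = (V_DD − V_GS)/R.
Let x = V_GS − 0.433. Then 164 x² + x − 11.87 = 0, giving x = 0.266 V (positive root), so V_GS = 0.699 V.
I_D = (V_DD − V_GS)/R = (12.3 − 0.699) / 51.2 = 0.227 mA.

V_GS = 0.699 V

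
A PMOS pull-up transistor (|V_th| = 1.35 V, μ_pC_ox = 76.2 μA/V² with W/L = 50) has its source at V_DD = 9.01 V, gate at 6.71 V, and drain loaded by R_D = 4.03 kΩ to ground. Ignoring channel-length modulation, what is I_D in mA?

I_D = 1.72 mA

V_SG = V_DD − V_G = 9.01 − 6.71 = 2.3 V, so V_ov = 2.3 − 1.35 = 0.95 V.
k_p = μ_pC_ox · (W/L) = 3.81 mA/V².
Assume saturation: I_D = ½ k_p V_ov² = 0.5 × 3.81 × 0.95² = 1.72 mA, giving V_SD = V_DD − I_D R_D = 9.01 − 1.72 × 4.03 = 2.08 V.
V_SD = 2.08 V ≥ V_ov = 0.95 V, confirming saturation.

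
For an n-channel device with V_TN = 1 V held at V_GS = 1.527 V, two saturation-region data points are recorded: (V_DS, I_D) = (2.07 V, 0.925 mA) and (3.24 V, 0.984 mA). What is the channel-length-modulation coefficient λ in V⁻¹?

λ = 0.0615 V⁻¹

With V_GS fixed, I_D ∝ (1 + λ V_DS) in saturation, so I_D2/I_D1 = (1 + λ V_DS2)/(1 + λ V_DS1).
0.984/0.925 = 1.064 = (1 + 3.24 λ)/(1 + 2.07 λ).
Solving: λ (I_D1 V_DS2 − I_D2 V_DS1) = I_D2 − I_D1, so λ = (0.984 − 0.925) / (0.925 × 3.24 − 0.984 × 2.07) = 0.059 / 0.96 = 0.0615 V⁻¹.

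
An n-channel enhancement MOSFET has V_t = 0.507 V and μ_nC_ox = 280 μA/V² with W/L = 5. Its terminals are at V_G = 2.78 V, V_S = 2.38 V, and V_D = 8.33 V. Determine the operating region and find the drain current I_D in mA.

V_GS = V_G − V_S = 2.78 − 2.38 = 0.4 V; V_DS = V_D − V_S = 8.33 − 2.38 = 5.95 V.
V_GS = 0.4 V < V_t = 0.507 V, so the transistor is in cutoff.

Cutoff; I_D = 0 mA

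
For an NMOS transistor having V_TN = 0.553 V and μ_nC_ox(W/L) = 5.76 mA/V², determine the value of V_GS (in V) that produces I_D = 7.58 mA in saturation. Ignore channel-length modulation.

V_GS = 2.18 V

In saturation I_D = ½ k_n (V_GS − V_TN)², so V_GS − V_TN = √(2 I_D / k_n) = √(2 × 7.58 / 5.76) = 1.62 V.
V_GS = 0.553 + 1.62 = 2.18 V.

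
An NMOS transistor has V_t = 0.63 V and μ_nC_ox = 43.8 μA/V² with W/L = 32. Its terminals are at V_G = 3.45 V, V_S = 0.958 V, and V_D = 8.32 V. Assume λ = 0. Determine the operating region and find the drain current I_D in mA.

Saturation; I_D = 2.43 mA

V_GS = V_G − V_S = 3.45 − 0.958 = 2.49 V; V_DS = V_D − V_S = 8.32 − 0.958 = 7.36 V.
k_n = μ_nC_ox · (W/L) = 1.402 mA/V².
V_ov = V_GS − V_t = 2.49 − 0.63 = 1.86 V.
Since V_DS = 7.36 V ≥ V_ov = 1.86 V, the device is in saturation.
I_D = ½ k_n V_ov² = 0.5 × 1.402 × 1.86² = 2.43 mA.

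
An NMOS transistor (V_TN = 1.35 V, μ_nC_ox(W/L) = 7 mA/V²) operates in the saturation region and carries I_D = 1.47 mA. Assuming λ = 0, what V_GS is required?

In saturation I_D = ½ k_n (V_GS − V_TN)², so V_GS − V_TN = √(2 I_D / k_n) = √(2 × 1.47 / 7) = 0.648 V.
V_GS = 1.35 + 0.648 = 2 V.

V_GS = 2.00 V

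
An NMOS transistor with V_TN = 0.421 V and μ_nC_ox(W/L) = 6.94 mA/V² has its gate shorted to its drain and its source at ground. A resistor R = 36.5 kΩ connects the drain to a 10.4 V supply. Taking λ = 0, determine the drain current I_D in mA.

I_D = 0.266 mA

With gate tied to drain, V_GS = V_DS ≥ V_GS − V_TN, so the device is in saturation.
KCL at the drain: ½ k_n (V_GS − V_TN)² = (V_DD − V_GS)/R.
Let x = V_GS − 0.421. Then 127 x² + x − 9.979 = 0, giving x = 0.277 V (positive root), so V_GS = 0.698 V.
I_D = (V_DD − V_GS)/R = (10.4 − 0.698) / 36.5 = 0.266 mA.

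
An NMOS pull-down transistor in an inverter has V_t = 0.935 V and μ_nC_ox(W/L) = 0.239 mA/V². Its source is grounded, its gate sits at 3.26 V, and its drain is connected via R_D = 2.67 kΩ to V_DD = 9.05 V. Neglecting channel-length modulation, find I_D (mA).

I_D = 0.646 mA

V_GS = V_G = 3.26 V, so V_ov = 3.26 − 0.935 = 2.32 V.
Assume saturation: I_D = ½ k_n V_ov² = 0.5 × 0.239 × 2.32² = 0.646 mA, giving V_DS = V_DD − I_D R_D = 9.05 − 0.646 × 2.67 = 7.33 V.
V_DS = 7.33 V ≥ V_ov = 2.32 V, confirming saturation.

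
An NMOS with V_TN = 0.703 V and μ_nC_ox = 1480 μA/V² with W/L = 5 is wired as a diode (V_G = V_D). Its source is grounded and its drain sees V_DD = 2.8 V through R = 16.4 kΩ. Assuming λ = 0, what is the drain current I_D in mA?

I_D = 0.117 mA

With gate tied to drain, V_GS = V_DS ≥ V_GS − V_TN, so the device is in saturation.
k_n = μ_nC_ox · (W/L) = 7.4 mA/V².
KCL at the drain: ½ k_n (V_GS − V_TN)² = (V_DD − V_GS)/R.
Let x = V_GS − 0.703. Then 60.7 x² + x − 2.097 = 0, giving x = 0.178 V (positive root), so V_GS = 0.881 V.
I_D = (V_DD − V_GS)/R = (2.8 − 0.881) / 16.4 = 0.117 mA.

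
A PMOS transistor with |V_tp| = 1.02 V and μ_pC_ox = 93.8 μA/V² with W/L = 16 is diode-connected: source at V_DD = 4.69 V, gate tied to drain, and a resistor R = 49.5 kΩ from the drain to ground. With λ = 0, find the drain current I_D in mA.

With gate tied to drain, V_SG = V_SD ≥ V_SG − |V_tp|, so the device is in saturation.
k_p = μ_pC_ox · (W/L) = 1.501 mA/V².
KCL at the drain: ½ k_p (V_SG − |V_tp|)² = (V_DD − V_SG)/R.
Let x = V_SG − 1.02. Then 37.1 x² + x − 3.67 = 0, giving x = 0.301 V (positive root), so V_SG = 1.32 V.
I_D = (V_DD − V_SG)/R = (4.69 − 1.32) / 49.5 = 0.0681 mA.

I_D = 0.0681 mA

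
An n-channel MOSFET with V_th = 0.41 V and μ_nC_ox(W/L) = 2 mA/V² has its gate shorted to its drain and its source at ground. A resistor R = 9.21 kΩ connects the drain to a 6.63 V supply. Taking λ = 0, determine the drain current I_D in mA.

With gate tied to drain, V_GS = V_DS ≥ V_GS − V_th, so the device is in saturation.
KCL at the drain: ½ k_n (V_GS − V_th)² = (V_DD − V_GS)/R.
Let x = V_GS − 0.41. Then 9.21 x² + x − 6.22 = 0, giving x = 0.769 V (positive root), so V_GS = 1.18 V.
I_D = (V_DD − V_GS)/R = (6.63 − 1.18) / 9.21 = 0.592 mA.

I_D = 0.592 mA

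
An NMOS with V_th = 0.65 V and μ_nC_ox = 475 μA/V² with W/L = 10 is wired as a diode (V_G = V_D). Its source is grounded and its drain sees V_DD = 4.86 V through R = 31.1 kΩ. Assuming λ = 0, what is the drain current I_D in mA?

I_D = 0.128 mA

With gate tied to drain, V_GS = V_DS ≥ V_GS − V_th, so the device is in saturation.
k_n = μ_nC_ox · (W/L) = 4.75 mA/V².
KCL at the drain: ½ k_n (V_GS − V_th)² = (V_DD − V_GS)/R.
Let x = V_GS − 0.65. Then 73.9 x² + x − 4.21 = 0, giving x = 0.232 V (positive root), so V_GS = 0.882 V.
I_D = (V_DD − V_GS)/R = (4.86 − 0.882) / 31.1 = 0.128 mA.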